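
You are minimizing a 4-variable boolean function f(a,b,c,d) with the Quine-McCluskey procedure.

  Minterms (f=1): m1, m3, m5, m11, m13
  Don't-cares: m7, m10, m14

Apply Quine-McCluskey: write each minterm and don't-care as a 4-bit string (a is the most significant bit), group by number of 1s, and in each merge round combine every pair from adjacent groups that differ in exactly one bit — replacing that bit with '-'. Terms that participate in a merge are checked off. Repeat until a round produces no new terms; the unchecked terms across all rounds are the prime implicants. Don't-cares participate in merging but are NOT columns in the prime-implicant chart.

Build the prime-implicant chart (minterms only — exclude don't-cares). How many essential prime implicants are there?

2

[col 0] 0001*, 0011*, 0101*, 0111*, 1010*, 1011*, 1101*, 1110*
[col 1] -011, -101, 0-01*, 0-11*, 00-1*, 01-1*, 1-10, 101-
[col 2] 0--1
Prime implicants: -011, -101, 0--1, 1-10, 101-
PI chart (minterm → PIs covering it):
  1 | 0--1  (sole → essential)
  3 | -011,0--1
  5 | -101,0--1
  11 | -011,101-
  13 | -101  (sole → essential)
Essential prime implicants: -101, 0--1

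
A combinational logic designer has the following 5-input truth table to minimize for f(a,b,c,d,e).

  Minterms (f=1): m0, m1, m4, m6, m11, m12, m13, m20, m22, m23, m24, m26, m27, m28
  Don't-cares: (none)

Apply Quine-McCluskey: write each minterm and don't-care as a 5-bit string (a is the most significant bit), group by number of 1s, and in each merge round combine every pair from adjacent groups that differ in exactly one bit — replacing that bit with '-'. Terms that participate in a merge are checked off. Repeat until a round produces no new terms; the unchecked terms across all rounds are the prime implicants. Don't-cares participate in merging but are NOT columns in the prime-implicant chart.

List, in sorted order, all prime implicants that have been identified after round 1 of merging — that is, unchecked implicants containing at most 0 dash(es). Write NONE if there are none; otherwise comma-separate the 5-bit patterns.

[col 0] 00000*, 00001*, 00100*, 00110*, 01011*, 01100*, 01101*, 10100*, 10110*, 10111*, 11000*, 11010*, 11011*, 11100*
[col 1] -0100*, -0110*, -1011, -1100*, 0-100*, 00-00, 0000-, 001-0*, 0110-, 1-100*, 101-0*, 1011-, 11-00, 110-0, 1101-
[col 2] --100, -01-0
Prime implicants: --100, -01-0, -1011, 00-00, 0000-, 0110-, 1011-, 11-00, 110-0, 1101-

NONE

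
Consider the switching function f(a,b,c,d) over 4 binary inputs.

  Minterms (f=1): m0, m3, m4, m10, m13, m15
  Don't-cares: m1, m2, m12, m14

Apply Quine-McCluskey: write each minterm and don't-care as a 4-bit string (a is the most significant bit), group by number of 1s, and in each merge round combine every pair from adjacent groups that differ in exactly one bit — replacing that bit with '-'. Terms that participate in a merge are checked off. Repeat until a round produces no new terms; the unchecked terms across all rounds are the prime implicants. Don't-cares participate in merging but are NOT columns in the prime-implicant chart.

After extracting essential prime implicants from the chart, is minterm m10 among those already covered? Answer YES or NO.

NO

size-2^0 implicants → 0000(✓)  0001(✓)  0010(✓)  0011(✓)  0100(✓)  1010(✓)  1100(✓)  1101(✓)  1110(✓)  1111(✓)
size-2^1 implicants → -010  -100  0-00  00-0(✓)  00-1(✓)  000-(✓)  001-(✓)  1-10  11-0(✓)  11-1(✓)  110-(✓)  111-(✓)
size-2^2 implicants → 00--  11--
Unchecked terms (primes): -010, -100, 0-00, 00--, 1-10, 11--
Minterm coverage:
  m0 ⊆ 0-00,00--
  m3 ⊆ 00-- [E]
  m4 ⊆ -100,0-00
  m10 ⊆ -010,1-10
  m13 ⊆ 11-- [E]
  m15 ⊆ 11-- [E]
E = {00--, 11--}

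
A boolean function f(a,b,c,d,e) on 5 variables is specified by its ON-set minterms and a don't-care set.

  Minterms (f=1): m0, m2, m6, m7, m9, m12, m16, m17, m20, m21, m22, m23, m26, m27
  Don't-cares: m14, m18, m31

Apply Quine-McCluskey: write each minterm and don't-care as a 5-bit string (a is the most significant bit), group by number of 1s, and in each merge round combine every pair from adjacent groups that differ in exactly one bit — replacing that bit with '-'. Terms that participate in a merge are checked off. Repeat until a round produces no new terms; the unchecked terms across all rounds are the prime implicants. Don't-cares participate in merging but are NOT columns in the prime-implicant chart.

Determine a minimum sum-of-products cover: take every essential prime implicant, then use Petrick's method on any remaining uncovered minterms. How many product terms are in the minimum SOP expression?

Round 0: 00000✓ 00010✓ 00110✓ 00111✓ 01001 01100✓ 01110✓ 10000✓ 10001✓ 10010✓ 10100✓ 10101✓ 10110✓ 10111✓ 11010✓ 11011✓ 11111✓
Round 1: -0000✓ -0010✓ -0110✓ -0111✓ 0-110 00-10✓ 000-0✓ 0011-✓ 011-0 1-010 1-111 10-00✓ 10-01✓ 10-10✓ 100-0✓ 1000-✓ 101-0✓ 101-1✓ 1010-✓ 1011-✓ 11-11 1101-
Round 2: -0-10 -00-0 -011- 10--0 10-0- 101--
PIs = {-0-10, -00-0, -011-, 0-110, 01001, 011-0, 1-010, 1-111, 10--0, 10-0-, 101--, 11-11, 1101-}
Coverage chart:
  m0: -00-0 ←essential
  m2: -0-10,-00-0
  m6: -0-10,-011-,0-110
  m7: -011- ←essential
  m9: 01001 ←essential
  m12: 011-0 ←essential
  m16: -00-0,10--0,10-0-
  m17: 10-0- ←essential
  m20: 10--0,10-0-,101--
  m21: 10-0-,101--
  m22: -0-10,-011-,10--0,101--
  m23: -011-,1-111,101--
  m26: 1-010,1101-
  m27: 11-11,1101-
Essential: -00-0, -011-, 01001, 011-0, 10-0-
Petrick residual → 1101-
Min cover (6 terms): b'c'e' + b'cd + a'bc'd'e + a'bce' + ab'd' + abc'd

6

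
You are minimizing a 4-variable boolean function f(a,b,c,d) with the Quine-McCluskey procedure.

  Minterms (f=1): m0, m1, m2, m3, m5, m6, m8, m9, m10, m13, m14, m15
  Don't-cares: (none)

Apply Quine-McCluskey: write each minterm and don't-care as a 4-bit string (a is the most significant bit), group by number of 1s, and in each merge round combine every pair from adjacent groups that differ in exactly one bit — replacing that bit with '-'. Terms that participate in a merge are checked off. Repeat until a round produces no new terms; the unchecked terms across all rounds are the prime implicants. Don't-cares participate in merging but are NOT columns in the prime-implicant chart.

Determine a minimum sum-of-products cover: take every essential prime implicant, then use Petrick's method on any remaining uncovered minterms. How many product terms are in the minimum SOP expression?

5

size-2^0 implicants → 0000(✓)  0001(✓)  0010(✓)  0011(✓)  0101(✓)  0110(✓)  1000(✓)  1001(✓)  1010(✓)  1101(✓)  1110(✓)  1111(✓)
size-2^1 implicants → -000(✓)  -001(✓)  -010(✓)  -101(✓)  -110(✓)  0-01(✓)  0-10(✓)  00-0(✓)  00-1(✓)  000-(✓)  001-(✓)  1-01(✓)  1-10(✓)  10-0(✓)  100-(✓)  11-1  111-
size-2^2 implicants → --01  --10  -0-0  -00-  00--
Unchecked terms (primes): --01, --10, -0-0, -00-, 00--, 11-1, 111-
Minterm coverage:
  m0 ⊆ -0-0,-00-,00--
  m1 ⊆ --01,-00-,00--
  m2 ⊆ --10,-0-0,00--
  m3 ⊆ 00-- [E]
  m5 ⊆ --01 [E]
  m6 ⊆ --10 [E]
  m8 ⊆ -0-0,-00-
  m9 ⊆ --01,-00-
  m10 ⊆ --10,-0-0
  m13 ⊆ --01,11-1
  m14 ⊆ --10,111-
  m15 ⊆ 11-1,111-
E = {--01, --10, 00--}
Petrick residual → -0-0, 11-1
Cover = c'd + cd' + b'd' + a'b' + abd  |cover|=5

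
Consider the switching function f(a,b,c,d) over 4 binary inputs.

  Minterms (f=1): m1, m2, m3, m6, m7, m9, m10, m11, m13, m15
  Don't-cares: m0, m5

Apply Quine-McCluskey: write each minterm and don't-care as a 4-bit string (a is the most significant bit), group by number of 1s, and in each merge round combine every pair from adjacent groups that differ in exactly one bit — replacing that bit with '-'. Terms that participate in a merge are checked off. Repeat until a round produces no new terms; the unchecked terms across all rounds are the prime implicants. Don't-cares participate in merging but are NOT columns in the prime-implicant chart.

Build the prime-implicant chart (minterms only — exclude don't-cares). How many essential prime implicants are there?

size-2^0 implicants → 0000(✓)  0001(✓)  0010(✓)  0011(✓)  0101(✓)  0110(✓)  0111(✓)  1001(✓)  1010(✓)  1011(✓)  1101(✓)  1111(✓)
size-2^1 implicants → -001(✓)  -010(✓)  -011(✓)  -101(✓)  -111(✓)  0-01(✓)  0-10(✓)  0-11(✓)  00-0(✓)  00-1(✓)  000-(✓)  001-(✓)  01-1(✓)  011-(✓)  1-01(✓)  1-11(✓)  10-1(✓)  101-(✓)  11-1(✓)
size-2^2 implicants → --01(✓)  --11(✓)  -0-1(✓)  -01-  -1-1(✓)  0--1(✓)  0-1-  00--  1--1(✓)
size-2^3 implicants → ---1
Unchecked terms (primes): ---1, -01-, 0-1-, 00--
Minterm coverage:
  m1 ⊆ ---1,00--
  m2 ⊆ -01-,0-1-,00--
  m3 ⊆ ---1,-01-,0-1-,00--
  m6 ⊆ 0-1- [E]
  m7 ⊆ ---1,0-1-
  m9 ⊆ ---1 [E]
  m10 ⊆ -01- [E]
  m11 ⊆ ---1,-01-
  m13 ⊆ ---1 [E]
  m15 ⊆ ---1 [E]
E = {---1, -01-, 0-1-}

3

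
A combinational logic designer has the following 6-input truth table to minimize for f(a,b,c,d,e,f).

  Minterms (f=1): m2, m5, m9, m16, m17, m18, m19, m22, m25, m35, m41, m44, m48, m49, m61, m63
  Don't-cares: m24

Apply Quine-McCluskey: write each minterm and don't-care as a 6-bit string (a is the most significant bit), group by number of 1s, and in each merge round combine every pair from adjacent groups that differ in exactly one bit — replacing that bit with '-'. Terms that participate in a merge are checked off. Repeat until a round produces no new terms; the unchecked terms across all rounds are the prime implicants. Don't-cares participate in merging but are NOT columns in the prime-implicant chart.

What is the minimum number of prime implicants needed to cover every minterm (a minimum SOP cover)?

10

[col 0] 000010*, 000101, 001001*, 010000*, 010001*, 010010*, 010011*, 010110*, 011000*, 011001*, 100011, 101001*, 101100, 110000*, 110001*, 111101*, 111111*
[col 1] -01001, -10000*, -10001*, 0-0010, 0-1001, 01-000*, 01-001*, 010-10, 0100-0*, 0100-1*, 01000-*, 01001-*, 01100-*, 11000-*, 1111-1
[col 2] -1000-, 01-00-, 0100--
Prime implicants: -01001, -1000-, 0-0010, 0-1001, 000101, 01-00-, 010-10, 0100--, 100011, 101100, 1111-1
PI chart (minterm → PIs covering it):
  2 | 0-0010  (sole → essential)
  5 | 000101  (sole → essential)
  9 | -01001,0-1001
  16 | -1000-,01-00-,0100--
  17 | -1000-,01-00-,0100--
  18 | 0-0010,010-10,0100--
  19 | 0100--  (sole → essential)
  22 | 010-10  (sole → essential)
  25 | 0-1001,01-00-
  35 | 100011  (sole → essential)
  41 | -01001  (sole → essential)
  44 | 101100  (sole → essential)
  48 | -1000-  (sole → essential)
  49 | -1000-  (sole → essential)
  61 | 1111-1  (sole → essential)
  63 | 1111-1  (sole → essential)
Essential prime implicants: -01001, -1000-, 0-0010, 000101, 010-10, 0100--, 100011, 101100, 1111-1
Petrick residual → 0-1001
Minimum SOP uses 10 PIs: b'cd'e'f + bc'd'e' + a'c'd'ef' + a'cd'e'f + a'b'c'de'f + a'bc'ef' + a'bc'd' + ab'c'd'ef + ab'cde'f' + abcdf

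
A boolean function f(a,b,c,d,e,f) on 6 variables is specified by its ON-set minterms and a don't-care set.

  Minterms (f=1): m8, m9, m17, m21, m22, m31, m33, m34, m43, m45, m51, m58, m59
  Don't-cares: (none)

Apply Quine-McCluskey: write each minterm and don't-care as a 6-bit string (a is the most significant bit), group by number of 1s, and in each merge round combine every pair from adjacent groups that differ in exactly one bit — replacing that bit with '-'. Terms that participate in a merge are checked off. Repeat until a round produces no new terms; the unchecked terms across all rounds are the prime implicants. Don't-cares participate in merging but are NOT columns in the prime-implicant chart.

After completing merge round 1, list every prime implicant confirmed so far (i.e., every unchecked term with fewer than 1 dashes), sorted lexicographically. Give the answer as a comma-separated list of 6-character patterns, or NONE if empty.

[col 0] 001000*, 001001*, 010001*, 010101*, 010110, 011111, 100001, 100010, 101011*, 101101, 110011*, 111010*, 111011*
[col 1] 00100-, 010-01, 1-1011, 11-011, 11101-
Prime implicants: 00100-, 010-01, 010110, 011111, 1-1011, 100001, 100010, 101101, 11-011, 11101-

010110, 011111, 100001, 100010, 101101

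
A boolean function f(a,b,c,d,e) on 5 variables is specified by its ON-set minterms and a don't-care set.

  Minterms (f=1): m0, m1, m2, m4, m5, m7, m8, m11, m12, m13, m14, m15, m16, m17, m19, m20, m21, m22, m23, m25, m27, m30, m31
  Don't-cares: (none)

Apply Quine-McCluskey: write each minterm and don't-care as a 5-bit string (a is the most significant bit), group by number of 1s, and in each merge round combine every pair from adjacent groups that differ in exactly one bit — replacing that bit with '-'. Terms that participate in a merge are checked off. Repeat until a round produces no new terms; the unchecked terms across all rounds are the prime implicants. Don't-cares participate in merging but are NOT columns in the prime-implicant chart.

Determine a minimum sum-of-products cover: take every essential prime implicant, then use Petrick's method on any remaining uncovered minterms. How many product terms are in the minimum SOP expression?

[col 0] 00000*, 00001*, 00010*, 00100*, 00101*, 00111*, 01000*, 01011*, 01100*, 01101*, 01110*, 01111*, 10000*, 10001*, 10011*, 10100*, 10101*, 10110*, 10111*, 11001*, 11011*, 11110*, 11111*
[col 1] -0000*, -0001*, -0100*, -0101*, -0111*, -1011*, -1110*, -1111*, 0-000*, 0-100*, 0-101*, 0-111*, 00-00*, 00-01*, 000-0, 0000-*, 001-1*, 0010-*, 01-00*, 01-11*, 011-0*, 011-1*, 0110-*, 0111-*, 1-001*, 1-011*, 1-110*, 1-111*, 10-00*, 10-01*, 10-11*, 100-1*, 1000-*, 101-0*, 101-1*, 1010-*, 1011-*, 11-11*, 110-1*, 1111-*
[col 2] --111, -0-00*, -0-01*, -000-*, -01-1, -010-*, -1-11, -111-, 0--00, 0-1-1, 0-10-, 00-0-*, 011--, 1--11, 1-0-1, 1-11-, 10--1, 10-0-*, 101--
[col 3] -0-0-
Prime implicants: --111, -0-0-, -01-1, -1-11, -111-, 0--00, 0-1-1, 0-10-, 000-0, 011--, 1--11, 1-0-1, 1-11-, 10--1, 101--
PI chart (minterm → PIs covering it):
  0 | -0-0-,0--00,000-0
  1 | -0-0-  (sole → essential)
  2 | 000-0  (sole → essential)
  4 | -0-0-,0--00,0-10-
  5 | -0-0-,-01-1,0-1-1,0-10-
  7 | --111,-01-1,0-1-1
  8 | 0--00  (sole → essential)
  11 | -1-11  (sole → essential)
  12 | 0--00,0-10-,011--
  13 | 0-1-1,0-10-,011--
  14 | -111-,011--
  15 | --111,-1-11,-111-,0-1-1,011--
  16 | -0-0-  (sole → essential)
  17 | -0-0-,1-0-1,10--1
  19 | 1--11,1-0-1,10--1
  20 | -0-0-,101--
  21 | -0-0-,-01-1,10--1,101--
  22 | 1-11-,101--
  23 | --111,-01-1,1--11,1-11-,10--1,101--
  25 | 1-0-1  (sole → essential)
  27 | -1-11,1--11,1-0-1
  30 | -111-,1-11-
  31 | --111,-1-11,-111-,1--11,1-11-
Essential prime implicants: -0-0-, -1-11, 0--00, 000-0, 1-0-1
Petrick residual → --111, 011--, 1-11-
Minimum SOP uses 8 PIs: cde + b'd' + bde + a'd'e' + a'b'c'e' + a'bc + ac'e + acd

8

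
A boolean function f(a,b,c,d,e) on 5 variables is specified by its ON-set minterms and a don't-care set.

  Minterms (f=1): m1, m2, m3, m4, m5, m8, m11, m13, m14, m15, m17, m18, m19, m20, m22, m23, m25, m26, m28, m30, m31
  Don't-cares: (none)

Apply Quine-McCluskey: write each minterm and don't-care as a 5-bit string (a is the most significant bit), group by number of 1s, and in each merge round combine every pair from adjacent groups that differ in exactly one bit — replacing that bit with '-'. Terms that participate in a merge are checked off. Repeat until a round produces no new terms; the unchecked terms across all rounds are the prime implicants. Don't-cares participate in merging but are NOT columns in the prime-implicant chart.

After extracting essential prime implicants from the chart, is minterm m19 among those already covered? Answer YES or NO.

[col 0] 00001*, 00010*, 00011*, 00100*, 00101*, 01000, 01011*, 01101*, 01110*, 01111*, 10001*, 10010*, 10011*, 10100*, 10110*, 10111*, 11001*, 11010*, 11100*, 11110*, 11111*
[col 1] -0001*, -0010*, -0011*, -0100, -1110*, -1111*, 0-011, 0-101, 00-01, 000-1*, 0001-*, 0010-, 01-11, 011-1, 0111-*, 1-001, 1-010*, 1-100*, 1-110*, 1-111*, 10-10*, 10-11*, 100-1*, 1001-*, 101-0*, 1011-*, 11-10*, 111-0*, 1111-*
[col 2] -00-1, -001-, -111-, 1--10, 1-1-0, 1-11-, 10-1-
Prime implicants: -00-1, -001-, -0100, -111-, 0-011, 0-101, 00-01, 0010-, 01-11, 01000, 011-1, 1--10, 1-001, 1-1-0, 1-11-, 10-1-
PI chart (minterm → PIs covering it):
  1 | -00-1,00-01
  2 | -001-  (sole → essential)
  3 | -00-1,-001-,0-011
  4 | -0100,0010-
  5 | 0-101,00-01,0010-
  8 | 01000  (sole → essential)
  11 | 0-011,01-11
  13 | 0-101,011-1
  14 | -111-  (sole → essential)
  15 | -111-,01-11,011-1
  17 | -00-1,1-001
  18 | -001-,1--10,10-1-
  19 | -00-1,-001-,10-1-
  20 | -0100,1-1-0
  22 | 1--10,1-1-0,1-11-,10-1-
  23 | 1-11-,10-1-
  25 | 1-001  (sole → essential)
  26 | 1--10  (sole → essential)
  28 | 1-1-0  (sole → essential)
  30 | -111-,1--10,1-1-0,1-11-
  31 | -111-,1-11-
Essential prime implicants: -001-, -111-, 01000, 1--10, 1-001, 1-1-0

YES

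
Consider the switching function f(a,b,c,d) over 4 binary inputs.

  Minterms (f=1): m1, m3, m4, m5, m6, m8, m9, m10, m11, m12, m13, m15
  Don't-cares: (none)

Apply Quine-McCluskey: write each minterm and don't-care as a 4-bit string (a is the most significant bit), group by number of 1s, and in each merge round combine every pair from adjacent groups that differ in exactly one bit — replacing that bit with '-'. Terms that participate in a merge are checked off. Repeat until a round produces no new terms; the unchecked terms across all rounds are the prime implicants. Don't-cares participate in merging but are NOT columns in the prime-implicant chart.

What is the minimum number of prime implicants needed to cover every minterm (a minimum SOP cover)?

Round 0: 0001✓ 0011✓ 0100✓ 0101✓ 0110✓ 1000✓ 1001✓ 1010✓ 1011✓ 1100✓ 1101✓ 1111✓
Round 1: -001✓ -011✓ -100✓ -101✓ 0-01✓ 00-1✓ 01-0 010-✓ 1-00✓ 1-01✓ 1-11✓ 10-0✓ 10-1✓ 100-✓ 101-✓ 11-1✓ 110-✓
Round 2: --01 -0-1 -10- 1--1 1-0- 10--
PIs = {--01, -0-1, -10-, 01-0, 1--1, 1-0-, 10--}
Coverage chart:
  m1: --01,-0-1
  m3: -0-1 ←essential
  m4: -10-,01-0
  m5: --01,-10-
  m6: 01-0 ←essential
  m8: 1-0-,10--
  m9: --01,-0-1,1--1,1-0-,10--
  m10: 10-- ←essential
  m11: -0-1,1--1,10--
  m12: -10-,1-0-
  m13: --01,-10-,1--1,1-0-
  m15: 1--1 ←essential
Essential: -0-1, 01-0, 1--1, 10--
Petrick residual → -10-
Min cover (5 terms): b'd + bc' + a'bd' + ad + ab'

5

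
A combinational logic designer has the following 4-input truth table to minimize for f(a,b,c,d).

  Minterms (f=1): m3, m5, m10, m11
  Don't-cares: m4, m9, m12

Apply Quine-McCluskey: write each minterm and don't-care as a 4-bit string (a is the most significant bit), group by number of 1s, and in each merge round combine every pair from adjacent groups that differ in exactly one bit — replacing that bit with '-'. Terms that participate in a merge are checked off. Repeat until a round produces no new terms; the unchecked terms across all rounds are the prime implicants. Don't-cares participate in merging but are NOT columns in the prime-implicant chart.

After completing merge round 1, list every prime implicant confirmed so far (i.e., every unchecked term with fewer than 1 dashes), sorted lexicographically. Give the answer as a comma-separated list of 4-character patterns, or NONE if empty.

NONE

[col 0] 0011*, 0100*, 0101*, 1001*, 1010*, 1011*, 1100*
[col 1] -011, -100, 010-, 10-1, 101-
Prime implicants: -011, -100, 010-, 10-1, 101-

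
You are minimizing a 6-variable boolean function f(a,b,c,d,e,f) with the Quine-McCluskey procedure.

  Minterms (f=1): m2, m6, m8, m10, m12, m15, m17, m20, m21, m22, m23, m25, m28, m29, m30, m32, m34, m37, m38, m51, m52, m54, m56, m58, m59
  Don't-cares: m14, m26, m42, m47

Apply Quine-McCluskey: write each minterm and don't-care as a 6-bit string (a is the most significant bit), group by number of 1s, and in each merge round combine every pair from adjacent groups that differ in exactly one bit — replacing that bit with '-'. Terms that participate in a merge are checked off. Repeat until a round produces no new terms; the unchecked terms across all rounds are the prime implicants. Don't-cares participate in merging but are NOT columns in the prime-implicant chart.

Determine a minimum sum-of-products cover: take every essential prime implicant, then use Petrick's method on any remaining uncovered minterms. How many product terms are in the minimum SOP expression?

size-2^0 implicants → 000010(✓)  000110(✓)  001000(✓)  001010(✓)  001100(✓)  001110(✓)  001111(✓)  010001(✓)  010100(✓)  010101(✓)  010110(✓)  010111(✓)  011001(✓)  011010(✓)  011100(✓)  011101(✓)  011110(✓)  100000(✓)  100010(✓)  100101  100110(✓)  101010(✓)  101111(✓)  110011(✓)  110100(✓)  110110(✓)  111000(✓)  111010(✓)  111011(✓)
size-2^1 implicants → -00010(✓)  -00110(✓)  -01010(✓)  -01111  -10100(✓)  -10110(✓)  -11010(✓)  0-0110(✓)  0-1010(✓)  0-1100(✓)  0-1110(✓)  00-010(✓)  00-110(✓)  000-10(✓)  001-00(✓)  001-10(✓)  0010-0(✓)  0011-0(✓)  00111-  01-001(✓)  01-100(✓)  01-101(✓)  01-110(✓)  010-01(✓)  0101-0(✓)  0101-1(✓)  01010-(✓)  01011-(✓)  011-01(✓)  011-10(✓)  0111-0(✓)  01110-(✓)  1-0110(✓)  1-1010(✓)  10-010(✓)  100-10(✓)  1000-0  11-011  1101-0(✓)  1110-0  11101-
size-2^2 implicants → --0110  --1010  -0-010  -00-10  -101-0  0--110  0-1-10  0-11-0  00--10  001--0  01--01  01-1-0  01-10-  0101--
Unchecked terms (primes): --0110, --1010, -0-010, -00-10, -01111, -101-0, 0--110, 0-1-10, 0-11-0, 00--10, 001--0, 00111-, 01--01, 01-1-0, 01-10-, 0101--, 1000-0, 100101, 11-011, 1110-0, 11101-
Minterm coverage:
  m2 ⊆ -0-010,-00-10,00--10
  m6 ⊆ --0110,-00-10,0--110,00--10
  m8 ⊆ 001--0 [E]
  m10 ⊆ --1010,-0-010,0-1-10,00--10,001--0
  m12 ⊆ 0-11-0,001--0
  m15 ⊆ -01111,00111-
  m17 ⊆ 01--01 [E]
  m20 ⊆ -101-0,01-1-0,01-10-,0101--
  m21 ⊆ 01--01,01-10-,0101--
  m22 ⊆ --0110,-101-0,0--110,01-1-0,0101--
  m23 ⊆ 0101-- [E]
  m25 ⊆ 01--01 [E]
  m28 ⊆ 0-11-0,01-1-0,01-10-
  m29 ⊆ 01--01,01-10-
  m30 ⊆ 0--110,0-1-10,0-11-0,01-1-0
  m32 ⊆ 1000-0 [E]
  m34 ⊆ -0-010,-00-10,1000-0
  m37 ⊆ 100101 [E]
  m38 ⊆ --0110,-00-10
  m51 ⊆ 11-011 [E]
  m52 ⊆ -101-0 [E]
  m54 ⊆ --0110,-101-0
  m56 ⊆ 1110-0 [E]
  m58 ⊆ --1010,1110-0,11101-
  m59 ⊆ 11-011,11101-
E = {-101-0, 001--0, 01--01, 0101--, 1000-0, 100101, 11-011, 1110-0}
Petrick residual → -00-10, -01111, 0-11-0
Cover = b'c'ef' + b'cdef + bc'df' + a'cdf' + a'b'cf' + a'be'f + a'bc'd + ab'c'd'f' + ab'c'de'f + abd'ef + abcd'f'  |cover|=11

11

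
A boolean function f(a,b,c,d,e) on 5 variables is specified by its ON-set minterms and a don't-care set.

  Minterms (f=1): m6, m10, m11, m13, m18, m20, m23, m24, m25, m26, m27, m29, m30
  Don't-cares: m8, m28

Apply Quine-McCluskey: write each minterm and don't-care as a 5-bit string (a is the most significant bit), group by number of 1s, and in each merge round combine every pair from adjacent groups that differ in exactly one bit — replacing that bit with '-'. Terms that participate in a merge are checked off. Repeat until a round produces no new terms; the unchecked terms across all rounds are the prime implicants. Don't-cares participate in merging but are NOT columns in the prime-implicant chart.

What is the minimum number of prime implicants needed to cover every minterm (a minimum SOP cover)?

[col 0] 00110, 01000*, 01010*, 01011*, 01101*, 10010*, 10100*, 10111, 11000*, 11001*, 11010*, 11011*, 11100*, 11101*, 11110*
[col 1] -1000*, -1010*, -1011*, -1101, 010-0*, 0101-*, 1-010, 1-100, 11-00*, 11-01*, 11-10*, 110-0*, 110-1*, 1100-*, 1101-*, 111-0*, 1110-*
[col 2] -10-0, -101-, 11--0, 11-0-, 110--
Prime implicants: -10-0, -101-, -1101, 00110, 1-010, 1-100, 10111, 11--0, 11-0-, 110--
PI chart (minterm → PIs covering it):
  6 | 00110  (sole → essential)
  10 | -10-0,-101-
  11 | -101-  (sole → essential)
  13 | -1101  (sole → essential)
  18 | 1-010  (sole → essential)
  20 | 1-100  (sole → essential)
  23 | 10111  (sole → essential)
  24 | -10-0,11--0,11-0-,110--
  25 | 11-0-,110--
  26 | -10-0,-101-,1-010,11--0,110--
  27 | -101-,110--
  29 | -1101,11-0-
  30 | 11--0  (sole → essential)
Essential prime implicants: -101-, -1101, 00110, 1-010, 1-100, 10111, 11--0
Petrick residual → 11-0-
Minimum SOP uses 8 PIs: bc'd + bcd'e + a'b'cde' + ac'de' + acd'e' + ab'cde + abe' + abd'

8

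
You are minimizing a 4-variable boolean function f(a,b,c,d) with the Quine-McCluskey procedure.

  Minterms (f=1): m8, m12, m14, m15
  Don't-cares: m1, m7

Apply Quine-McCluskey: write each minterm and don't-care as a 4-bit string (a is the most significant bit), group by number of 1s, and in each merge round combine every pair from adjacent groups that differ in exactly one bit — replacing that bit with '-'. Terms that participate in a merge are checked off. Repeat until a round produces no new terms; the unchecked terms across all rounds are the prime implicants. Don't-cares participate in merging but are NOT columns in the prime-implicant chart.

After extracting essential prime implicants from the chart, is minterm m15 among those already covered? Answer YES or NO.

NO

[col 0] 0001, 0111*, 1000*, 1100*, 1110*, 1111*
[col 1] -111, 1-00, 11-0, 111-
Prime implicants: -111, 0001, 1-00, 11-0, 111-
PI chart (minterm → PIs covering it):
  8 | 1-00  (sole → essential)
  12 | 1-00,11-0
  14 | 11-0,111-
  15 | -111,111-
Essential prime implicants: 1-00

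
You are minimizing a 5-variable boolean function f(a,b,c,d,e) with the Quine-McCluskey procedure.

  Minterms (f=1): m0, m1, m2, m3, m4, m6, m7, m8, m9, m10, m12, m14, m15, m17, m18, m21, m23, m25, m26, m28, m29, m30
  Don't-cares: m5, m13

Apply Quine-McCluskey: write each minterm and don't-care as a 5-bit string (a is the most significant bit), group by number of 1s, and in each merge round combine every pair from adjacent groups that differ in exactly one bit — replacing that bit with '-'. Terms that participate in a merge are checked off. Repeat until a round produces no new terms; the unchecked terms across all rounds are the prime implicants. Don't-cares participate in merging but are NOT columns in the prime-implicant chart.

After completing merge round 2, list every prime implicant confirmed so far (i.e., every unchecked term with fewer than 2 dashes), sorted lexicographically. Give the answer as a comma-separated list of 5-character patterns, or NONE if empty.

NONE

size-2^0 implicants → 00000(✓)  00001(✓)  00010(✓)  00011(✓)  00100(✓)  00101(✓)  00110(✓)  00111(✓)  01000(✓)  01001(✓)  01010(✓)  01100(✓)  01101(✓)  01110(✓)  01111(✓)  10001(✓)  10010(✓)  10101(✓)  10111(✓)  11001(✓)  11010(✓)  11100(✓)  11101(✓)  11110(✓)
size-2^1 implicants → -0001(✓)  -0010(✓)  -0101(✓)  -0111(✓)  -1001(✓)  -1010(✓)  -1100(✓)  -1101(✓)  -1110(✓)  0-000(✓)  0-001(✓)  0-010(✓)  0-100(✓)  0-101(✓)  0-110(✓)  0-111(✓)  00-00(✓)  00-01(✓)  00-10(✓)  00-11(✓)  000-0(✓)  000-1(✓)  0000-(✓)  0001-(✓)  001-0(✓)  001-1(✓)  0010-(✓)  0011-(✓)  01-00(✓)  01-01(✓)  01-10(✓)  010-0(✓)  0100-(✓)  011-0(✓)  011-1(✓)  0110-(✓)  0111-(✓)  1-001(✓)  1-010(✓)  1-101(✓)  10-01(✓)  101-1(✓)  11-01(✓)  11-10(✓)  111-0(✓)  1110-(✓)
size-2^2 implicants → --001(✓)  --010  --101(✓)  -0-01(✓)  -01-1  -1-01(✓)  -1-10  -11-0  -110-  0--00(✓)  0--01(✓)  0--10(✓)  0-0-0(✓)  0-00-(✓)  0-1-0(✓)  0-1-1(✓)  0-10-(✓)  0-11-(✓)  00--0(✓)  00--1(✓)  00-0-(✓)  00-1-(✓)  000--(✓)  001--(✓)  01--0(✓)  01-0-(✓)  011--(✓)  1--01(✓)
size-2^3 implicants → ---01  0---0  0--0-  0-1--  00---
Unchecked terms (primes): ---01, --010, -01-1, -1-10, -11-0, -110-, 0---0, 0--0-, 0-1--, 00---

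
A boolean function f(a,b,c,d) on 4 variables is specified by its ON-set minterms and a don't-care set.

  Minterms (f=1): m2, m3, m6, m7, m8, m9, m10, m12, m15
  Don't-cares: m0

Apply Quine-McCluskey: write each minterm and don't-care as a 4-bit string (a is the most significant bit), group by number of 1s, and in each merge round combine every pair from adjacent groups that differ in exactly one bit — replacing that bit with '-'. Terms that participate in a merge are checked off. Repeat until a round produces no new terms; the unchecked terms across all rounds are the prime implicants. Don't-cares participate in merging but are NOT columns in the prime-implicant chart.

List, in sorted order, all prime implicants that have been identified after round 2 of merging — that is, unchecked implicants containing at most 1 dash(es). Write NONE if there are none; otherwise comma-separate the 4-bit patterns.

-111, 1-00, 100-

Round 0: 0000✓ 0010✓ 0011✓ 0110✓ 0111✓ 1000✓ 1001✓ 1010✓ 1100✓ 1111✓
Round 1: -000✓ -010✓ -111 0-10✓ 0-11✓ 00-0✓ 001-✓ 011-✓ 1-00 10-0✓ 100-
Round 2: -0-0 0-1-
PIs = {-0-0, -111, 0-1-, 1-00, 100-}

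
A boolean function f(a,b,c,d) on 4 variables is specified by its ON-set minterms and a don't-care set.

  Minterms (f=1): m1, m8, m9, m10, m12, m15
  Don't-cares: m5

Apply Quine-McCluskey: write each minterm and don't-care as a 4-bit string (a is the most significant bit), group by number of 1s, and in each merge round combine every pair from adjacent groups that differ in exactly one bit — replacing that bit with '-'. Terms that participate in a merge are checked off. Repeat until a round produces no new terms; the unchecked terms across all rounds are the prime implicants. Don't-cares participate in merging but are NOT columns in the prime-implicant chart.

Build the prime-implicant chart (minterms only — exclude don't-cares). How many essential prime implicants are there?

Round 0: 0001✓ 0101✓ 1000✓ 1001✓ 1010✓ 1100✓ 1111
Round 1: -001 0-01 1-00 10-0 100-
PIs = {-001, 0-01, 1-00, 10-0, 100-, 1111}
Coverage chart:
  m1: -001,0-01
  m8: 1-00,10-0,100-
  m9: -001,100-
  m10: 10-0 ←essential
  m12: 1-00 ←essential
  m15: 1111 ←essential
Essential: 1-00, 10-0, 1111

3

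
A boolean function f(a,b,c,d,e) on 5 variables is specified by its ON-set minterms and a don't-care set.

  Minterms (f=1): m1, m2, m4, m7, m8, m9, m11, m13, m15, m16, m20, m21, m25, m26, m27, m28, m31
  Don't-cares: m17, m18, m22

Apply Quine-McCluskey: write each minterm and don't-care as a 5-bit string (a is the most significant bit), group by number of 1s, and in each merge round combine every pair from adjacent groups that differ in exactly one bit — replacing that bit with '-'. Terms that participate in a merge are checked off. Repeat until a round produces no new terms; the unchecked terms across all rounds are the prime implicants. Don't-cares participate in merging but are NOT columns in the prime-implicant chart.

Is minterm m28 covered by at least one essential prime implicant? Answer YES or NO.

YES

[col 0] 00001*, 00010*, 00100*, 00111*, 01000*, 01001*, 01011*, 01101*, 01111*, 10000*, 10001*, 10010*, 10100*, 10101*, 10110*, 11001*, 11010*, 11011*, 11100*, 11111*
[col 1] -0001*, -0010, -0100, -1001*, -1011*, -1111*, 0-001*, 0-111, 01-01*, 01-11*, 010-1*, 0100-, 011-1*, 1-001*, 1-010, 1-100, 10-00*, 10-01*, 10-10*, 100-0*, 1000-*, 101-0*, 1010-*, 11-11*, 110-1*, 1101-
[col 2] --001, -1-11, -10-1, 01--1, 10--0, 10-0-
Prime implicants: --001, -0010, -0100, -1-11, -10-1, 0-111, 01--1, 0100-, 1-010, 1-100, 10--0, 10-0-, 1101-
PI chart (minterm → PIs covering it):
  1 | --001  (sole → essential)
  2 | -0010  (sole → essential)
  4 | -0100  (sole → essential)
  7 | 0-111  (sole → essential)
  8 | 0100-  (sole → essential)
  9 | --001,-10-1,01--1,0100-
  11 | -1-11,-10-1,01--1
  13 | 01--1  (sole → essential)
  15 | -1-11,0-111,01--1
  16 | 10--0,10-0-
  20 | -0100,1-100,10--0,10-0-
  21 | 10-0-  (sole → essential)
  25 | --001,-10-1
  26 | 1-010,1101-
  27 | -1-11,-10-1,1101-
  28 | 1-100  (sole → essential)
  31 | -1-11  (sole → essential)
Essential prime implicants: --001, -0010, -0100, -1-11, 0-111, 01--1, 0100-, 1-100, 10-0-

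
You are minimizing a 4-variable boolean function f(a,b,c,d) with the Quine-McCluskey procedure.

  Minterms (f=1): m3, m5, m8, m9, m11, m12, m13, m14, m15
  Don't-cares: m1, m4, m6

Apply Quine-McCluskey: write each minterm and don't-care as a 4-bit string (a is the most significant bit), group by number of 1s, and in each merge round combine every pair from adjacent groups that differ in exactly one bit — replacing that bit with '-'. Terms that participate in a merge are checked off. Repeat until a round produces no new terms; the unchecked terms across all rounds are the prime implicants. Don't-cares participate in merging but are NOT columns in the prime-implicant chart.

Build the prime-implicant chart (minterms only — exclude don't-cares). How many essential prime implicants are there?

[col 0] 0001*, 0011*, 0100*, 0101*, 0110*, 1000*, 1001*, 1011*, 1100*, 1101*, 1110*, 1111*
[col 1] -001*, -011*, -100*, -101*, -110*, 0-01*, 00-1*, 01-0*, 010-*, 1-00*, 1-01*, 1-11*, 10-1*, 100-*, 11-0*, 11-1*, 110-*, 111-*
[col 2] --01, -0-1, -1-0, -10-, 1--1, 1-0-, 11--
Prime implicants: --01, -0-1, -1-0, -10-, 1--1, 1-0-, 11--
PI chart (minterm → PIs covering it):
  3 | -0-1  (sole → essential)
  5 | --01,-10-
  8 | 1-0-  (sole → essential)
  9 | --01,-0-1,1--1,1-0-
  11 | -0-1,1--1
  12 | -1-0,-10-,1-0-,11--
  13 | --01,-10-,1--1,1-0-,11--
  14 | -1-0,11--
  15 | 1--1,11--
Essential prime implicants: -0-1, 1-0-

2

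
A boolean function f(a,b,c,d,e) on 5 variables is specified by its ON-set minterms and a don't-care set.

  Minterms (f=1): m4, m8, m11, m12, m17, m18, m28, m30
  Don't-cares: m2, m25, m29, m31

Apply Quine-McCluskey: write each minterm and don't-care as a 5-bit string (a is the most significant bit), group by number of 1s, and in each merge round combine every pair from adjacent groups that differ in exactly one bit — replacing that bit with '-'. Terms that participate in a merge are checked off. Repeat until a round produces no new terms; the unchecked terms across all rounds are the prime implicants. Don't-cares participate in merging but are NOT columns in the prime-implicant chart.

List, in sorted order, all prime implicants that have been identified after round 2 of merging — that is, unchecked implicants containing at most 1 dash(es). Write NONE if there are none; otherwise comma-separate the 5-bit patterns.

size-2^0 implicants → 00010(✓)  00100(✓)  01000(✓)  01011  01100(✓)  10001(✓)  10010(✓)  11001(✓)  11100(✓)  11101(✓)  11110(✓)  11111(✓)
size-2^1 implicants → -0010  -1100  0-100  01-00  1-001  11-01  111-0(✓)  111-1(✓)  1110-(✓)  1111-(✓)
size-2^2 implicants → 111--
Unchecked terms (primes): -0010, -1100, 0-100, 01-00, 01011, 1-001, 11-01, 111--

-0010, -1100, 0-100, 01-00, 01011, 1-001, 11-01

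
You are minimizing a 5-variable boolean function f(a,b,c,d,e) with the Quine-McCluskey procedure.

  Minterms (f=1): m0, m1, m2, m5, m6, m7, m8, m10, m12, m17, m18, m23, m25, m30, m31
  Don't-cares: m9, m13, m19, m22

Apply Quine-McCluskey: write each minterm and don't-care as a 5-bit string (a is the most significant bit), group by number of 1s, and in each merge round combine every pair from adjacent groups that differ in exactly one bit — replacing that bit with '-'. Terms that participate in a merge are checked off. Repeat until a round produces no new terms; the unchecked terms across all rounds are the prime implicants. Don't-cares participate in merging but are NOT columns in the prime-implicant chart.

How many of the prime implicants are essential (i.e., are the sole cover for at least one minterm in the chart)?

Round 0: 00000✓ 00001✓ 00010✓ 00101✓ 00110✓ 00111✓ 01000✓ 01001✓ 01010✓ 01100✓ 01101✓ 10001✓ 10010✓ 10011✓ 10110✓ 10111✓ 11001✓ 11110✓ 11111✓
Round 1: -0001✓ -0010✓ -0110✓ -0111✓ -1001✓ 0-000✓ 0-001✓ 0-010✓ 0-101✓ 00-01✓ 00-10✓ 000-0✓ 0000-✓ 001-1 0011-✓ 01-00✓ 01-01✓ 010-0✓ 0100-✓ 0110-✓ 1-001✓ 1-110✓ 1-111✓ 10-10✓ 10-11✓ 100-1 1001-✓ 1011-✓ 1111-✓
Round 2: --001 -0-10 -011- 0--01 0-0-0 0-00- 01-0- 1-11- 10-1-
PIs = {--001, -0-10, -011-, 0--01, 0-0-0, 0-00-, 001-1, 01-0-, 1-11-, 10-1-, 100-1}
Coverage chart:
  m0: 0-0-0,0-00-
  m1: --001,0--01,0-00-
  m2: -0-10,0-0-0
  m5: 0--01,001-1
  m6: -0-10,-011-
  m7: -011-,001-1
  m8: 0-0-0,0-00-,01-0-
  m10: 0-0-0 ←essential
  m12: 01-0- ←essential
  m17: --001,100-1
  m18: -0-10,10-1-
  m23: -011-,1-11-,10-1-
  m25: --001 ←essential
  m30: 1-11- ←essential
  m31: 1-11- ←essential
Essential: --001, 0-0-0, 01-0-, 1-11-

4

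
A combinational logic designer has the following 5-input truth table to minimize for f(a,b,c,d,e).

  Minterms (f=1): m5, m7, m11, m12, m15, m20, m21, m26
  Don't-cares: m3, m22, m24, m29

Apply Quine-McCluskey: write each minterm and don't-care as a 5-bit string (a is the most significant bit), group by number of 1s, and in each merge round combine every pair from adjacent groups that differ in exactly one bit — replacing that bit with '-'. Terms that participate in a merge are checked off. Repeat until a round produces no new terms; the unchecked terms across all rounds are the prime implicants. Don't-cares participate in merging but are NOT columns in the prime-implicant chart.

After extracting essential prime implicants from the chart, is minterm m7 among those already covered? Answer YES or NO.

YES

Round 0: 00011✓ 00101✓ 00111✓ 01011✓ 01100 01111✓ 10100✓ 10101✓ 10110✓ 11000✓ 11010✓ 11101✓
Round 1: -0101 0-011✓ 0-111✓ 00-11✓ 001-1 01-11✓ 1-101 101-0 1010- 110-0
Round 2: 0--11
PIs = {-0101, 0--11, 001-1, 01100, 1-101, 101-0, 1010-, 110-0}
Coverage chart:
  m5: -0101,001-1
  m7: 0--11,001-1
  m11: 0--11 ←essential
  m12: 01100 ←essential
  m15: 0--11 ←essential
  m20: 101-0,1010-
  m21: -0101,1-101,1010-
  m26: 110-0 ←essential
Essential: 0--11, 01100, 110-0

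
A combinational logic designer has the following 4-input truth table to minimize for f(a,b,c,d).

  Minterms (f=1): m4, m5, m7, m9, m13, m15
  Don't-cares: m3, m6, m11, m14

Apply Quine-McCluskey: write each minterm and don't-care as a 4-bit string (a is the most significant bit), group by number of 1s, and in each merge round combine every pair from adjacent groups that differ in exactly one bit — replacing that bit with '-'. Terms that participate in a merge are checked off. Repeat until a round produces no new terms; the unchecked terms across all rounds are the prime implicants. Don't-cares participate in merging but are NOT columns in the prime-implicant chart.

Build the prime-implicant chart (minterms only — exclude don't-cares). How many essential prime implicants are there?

size-2^0 implicants → 0011(✓)  0100(✓)  0101(✓)  0110(✓)  0111(✓)  1001(✓)  1011(✓)  1101(✓)  1110(✓)  1111(✓)
size-2^1 implicants → -011(✓)  -101(✓)  -110(✓)  -111(✓)  0-11(✓)  01-0(✓)  01-1(✓)  010-(✓)  011-(✓)  1-01(✓)  1-11(✓)  10-1(✓)  11-1(✓)  111-(✓)
size-2^2 implicants → --11  -1-1  -11-  01--  1--1
Unchecked terms (primes): --11, -1-1, -11-, 01--, 1--1
Minterm coverage:
  m4 ⊆ 01-- [E]
  m5 ⊆ -1-1,01--
  m7 ⊆ --11,-1-1,-11-,01--
  m9 ⊆ 1--1 [E]
  m13 ⊆ -1-1,1--1
  m15 ⊆ --11,-1-1,-11-,1--1
E = {01--, 1--1}

2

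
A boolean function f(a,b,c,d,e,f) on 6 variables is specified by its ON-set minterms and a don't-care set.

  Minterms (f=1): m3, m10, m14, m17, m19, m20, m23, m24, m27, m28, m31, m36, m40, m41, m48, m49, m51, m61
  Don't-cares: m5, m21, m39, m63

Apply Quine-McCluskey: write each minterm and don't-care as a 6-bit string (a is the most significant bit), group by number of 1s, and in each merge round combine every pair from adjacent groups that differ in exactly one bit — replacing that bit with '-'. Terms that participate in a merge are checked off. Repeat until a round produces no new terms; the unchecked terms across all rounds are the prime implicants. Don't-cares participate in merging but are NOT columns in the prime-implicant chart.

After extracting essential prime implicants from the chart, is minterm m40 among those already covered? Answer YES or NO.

YES

Round 0: 000011✓ 000101✓ 001010✓ 001110✓ 010001✓ 010011✓ 010100✓ 010101✓ 010111✓ 011000✓ 011011✓ 011100✓ 011111✓ 100100 100111 101000✓ 101001✓ 110000✓ 110001✓ 110011✓ 111101✓ 111111✓
Round 1: -10001✓ -10011✓ -11111 0-0011 0-0101 001-10 01-011✓ 01-100 01-111✓ 010-01✓ 010-11✓ 0100-1✓ 0101-1✓ 01010- 011-00 011-11✓ 10100- 1100-1✓ 11000- 1111-1
Round 2: -100-1 01--11 010--1
PIs = {-100-1, -11111, 0-0011, 0-0101, 001-10, 01--11, 01-100, 010--1, 01010-, 011-00, 100100, 100111, 10100-, 11000-, 1111-1}
Coverage chart:
  m3: 0-0011 ←essential
  m10: 001-10 ←essential
  m14: 001-10 ←essential
  m17: -100-1,010--1
  m19: -100-1,0-0011,01--11,010--1
  m20: 01-100,01010-
  m23: 01--11,010--1
  m24: 011-00 ←essential
  m27: 01--11 ←essential
  m28: 01-100,011-00
  m31: -11111,01--11
  m36: 100100 ←essential
  m40: 10100- ←essential
  m41: 10100- ←essential
  m48: 11000- ←essential
  m49: -100-1,11000-
  m51: -100-1 ←essential
  m61: 1111-1 ←essential
Essential: -100-1, 0-0011, 001-10, 01--11, 011-00, 100100, 10100-, 11000-, 1111-1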